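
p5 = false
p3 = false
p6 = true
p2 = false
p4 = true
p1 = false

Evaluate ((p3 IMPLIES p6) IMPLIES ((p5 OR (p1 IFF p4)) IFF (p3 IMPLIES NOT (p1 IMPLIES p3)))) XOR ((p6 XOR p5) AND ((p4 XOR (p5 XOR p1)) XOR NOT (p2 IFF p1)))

p3 IMPLIES p6 = false IMPLIES true = true
p1 IFF p4 = false IFF true = false
p5 OR (p1 IFF p4) = false OR false = false
p1 IMPLIES p3 = false IMPLIES false = true
NOT (p1 IMPLIES p3) = NOT true = false
p3 IMPLIES NOT (p1 IMPLIES p3) = false IMPLIES false = true
(p5 OR (p1 IFF p4)) IFF (p3 IMPLIES NOT (p1 IMPLIES p3)) = false IFF true = false
(p3 IMPLIES p6) IMPLIES ((p5 OR (p1 IFF p4)) IFF (p3 IMPLIES NOT (p1 IMPLIES p3))) = true IMPLIES false = false
p6 XOR p5 = true XOR false = true
p5 XOR p1 = false XOR false = false
p4 XOR (p5 XOR p1) = true XOR false = true
p2 IFF p1 = false IFF false = true
NOT (p2 IFF p1) = NOT true = false
(p4 XOR (p5 XOR p1)) XOR NOT (p2 IFF p1) = true XOR false = true
(p6 XOR p5) AND ((p4 XOR (p5 XOR p1)) XOR NOT (p2 IFF p1)) = true AND true = true
((p3 IMPLIES p6) IMPLIES ((p5 OR (p1 IFF p4)) IFF (p3 IMPLIES NOT (p1 IMPLIES p3)))) XOR ((p6 XOR p5) AND ((p4 XOR (p5 XOR p1)) XOR NOT (p2 IFF p1))) = false XOR true = true

true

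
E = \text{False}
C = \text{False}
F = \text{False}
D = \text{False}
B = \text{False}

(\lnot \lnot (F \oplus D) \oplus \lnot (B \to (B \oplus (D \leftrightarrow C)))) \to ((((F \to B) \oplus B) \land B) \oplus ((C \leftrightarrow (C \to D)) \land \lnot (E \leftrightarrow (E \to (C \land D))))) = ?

\text{True}

F \oplus D = \text{False} \oplus \text{False} = \text{False}
\lnot (F \oplus D) = \lnot \text{False} = \text{True}
\lnot \lnot (F \oplus D) = \lnot \text{True} = \text{False}
D \leftrightarrow C = \text{False} \leftrightarrow \text{False} = \text{True}
B \oplus (D \leftrightarrow C) = \text{False} \oplus \text{True} = \text{True}
B \to (B \oplus (D \leftrightarrow C)) = \text{False} \to \text{True} = \text{True}
\lnot (B \to (B \oplus (D \leftrightarrow C))) = \lnot \text{True} = \text{False}
\lnot \lnot (F \oplus D) \oplus \lnot (B \to (B \oplus (D \leftrightarrow C))) = \text{False} \oplus \text{False} = \text{False}
F \to B = \text{False} \to \text{False} = \text{True}
(F \to B) \oplus B = \text{True} \oplus \text{False} = \text{True}
((F \to B) \oplus B) \land B = \text{True} \land \text{False} = \text{False}
C \to D = \text{False} \to \text{False} = \text{True}
C \leftrightarrow (C \to D) = \text{False} \leftrightarrow \text{True} = \text{False}
C \land D = \text{False} \land \text{False} = \text{False}
E \to (C \land D) = \text{False} \to \text{False} = \text{True}
E \leftrightarrow (E \to (C \land D)) = \text{False} \leftrightarrow \text{True} = \text{False}
\lnot (E \leftrightarrow (E \to (C \land D))) = \lnot \text{False} = \text{True}
(C \leftrightarrow (C \to D)) \land \lnot (E \leftrightarrow (E \to (C \land D))) = \text{False} \land \text{True} = \text{False}
(((F \to B) \oplus B) \land B) \oplus ((C \leftrightarrow (C \to D)) \land \lnot (E \leftrightarrow (E \to (C \land D)))) = \text{False} \oplus \text{False} = \text{False}
(\lnot \lnot (F \oplus D) \oplus \lnot (B \to (B \oplus (D \leftrightarrow C)))) \to ((((F \to B) \oplus B) \land B) \oplus ((C \leftrightarrow (C \to D)) \land \lnot (E \leftrightarrow (E \to (C \land D))))) = \text{False} \to \text{False} = \text{True}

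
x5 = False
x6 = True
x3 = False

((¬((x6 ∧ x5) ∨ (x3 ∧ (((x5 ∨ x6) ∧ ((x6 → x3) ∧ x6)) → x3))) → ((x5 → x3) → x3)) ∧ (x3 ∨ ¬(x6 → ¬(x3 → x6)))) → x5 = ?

True

x6 ∧ x5 = True ∧ False = False
x5 ∨ x6 = False ∨ True = True
x6 → x3 = True → False = False
(x6 → x3) ∧ x6 = False ∧ True = False
(x5 ∨ x6) ∧ ((x6 → x3) ∧ x6) = True ∧ False = False
((x5 ∨ x6) ∧ ((x6 → x3) ∧ x6)) → x3 = False → False = True
x3 ∧ (((x5 ∨ x6) ∧ ((x6 → x3) ∧ x6)) → x3) = False ∧ True = False
(x6 ∧ x5) ∨ (x3 ∧ (((x5 ∨ x6) ∧ ((x6 → x3) ∧ x6)) → x3)) = False ∨ False = False
¬((x6 ∧ x5) ∨ (x3 ∧ (((x5 ∨ x6) ∧ ((x6 → x3) ∧ x6)) → x3))) = ¬False = True
x5 → x3 = False → False = True
(x5 → x3) → x3 = True → False = False
¬((x6 ∧ x5) ∨ (x3 ∧ (((x5 ∨ x6) ∧ ((x6 → x3) ∧ x6)) → x3))) → ((x5 → x3) → x3) = True → False = False
x3 → x6 = False → True = True
¬(x3 → x6) = ¬True = False
x6 → ¬(x3 → x6) = True → False = False
¬(x6 → ¬(x3 → x6)) = ¬False = True
x3 ∨ ¬(x6 → ¬(x3 → x6)) = False ∨ True = True
(¬((x6 ∧ x5) ∨ (x3 ∧ (((x5 ∨ x6) ∧ ((x6 → x3) ∧ x6)) → x3))) → ((x5 → x3) → x3)) ∧ (x3 ∨ ¬(x6 → ¬(x3 → x6))) = False ∧ True = False
((¬((x6 ∧ x5) ∨ (x3 ∧ (((x5 ∨ x6) ∧ ((x6 → x3) ∧ x6)) → x3))) → ((x5 → x3) → x3)) ∧ (x3 ∨ ¬(x6 → ¬(x3 → x6)))) → x5 = False → False = True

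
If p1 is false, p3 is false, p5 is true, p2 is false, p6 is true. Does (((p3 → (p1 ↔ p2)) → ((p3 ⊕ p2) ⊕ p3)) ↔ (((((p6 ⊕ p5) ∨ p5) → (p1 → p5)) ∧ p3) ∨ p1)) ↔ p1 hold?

False

p1 ↔ p2 = False ↔ False = True
p3 → (p1 ↔ p2) = False → True = True
p3 ⊕ p2 = False ⊕ False = False
(p3 ⊕ p2) ⊕ p3 = False ⊕ False = False
(p3 → (p1 ↔ p2)) → ((p3 ⊕ p2) ⊕ p3) = True → False = False
p6 ⊕ p5 = True ⊕ True = False
(p6 ⊕ p5) ∨ p5 = False ∨ True = True
p1 → p5 = False → True = True
((p6 ⊕ p5) ∨ p5) → (p1 → p5) = True → True = True
(((p6 ⊕ p5) ∨ p5) → (p1 → p5)) ∧ p3 = True ∧ False = False
((((p6 ⊕ p5) ∨ p5) → (p1 → p5)) ∧ p3) ∨ p1 = False ∨ False = False
((p3 → (p1 ↔ p2)) → ((p3 ⊕ p2) ⊕ p3)) ↔ (((((p6 ⊕ p5) ∨ p5) → (p1 → p5)) ∧ p3) ∨ p1) = False ↔ False = True
(((p3 → (p1 ↔ p2)) → ((p3 ⊕ p2) ⊕ p3)) ↔ (((((p6 ⊕ p5) ∨ p5) → (p1 → p5)) ∧ p3) ∨ p1)) ↔ p1 = True ↔ False = False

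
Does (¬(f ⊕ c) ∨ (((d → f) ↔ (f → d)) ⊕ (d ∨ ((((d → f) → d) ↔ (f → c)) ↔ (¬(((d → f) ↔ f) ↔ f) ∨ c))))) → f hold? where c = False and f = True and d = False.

f ⊕ c = True ⊕ False = True
¬(f ⊕ c) = ¬True = False
d → f = False → True = True
f → d = True → False = False
(d → f) ↔ (f → d) = True ↔ False = False
d → f = False → True = True
(d → f) → d = True → False = False
f → c = True → False = False
((d → f) → d) ↔ (f → c) = False ↔ False = True
d → f = False → True = True
(d → f) ↔ f = True ↔ True = True
((d → f) ↔ f) ↔ f = True ↔ True = True
¬(((d → f) ↔ f) ↔ f) = ¬True = False
¬(((d → f) ↔ f) ↔ f) ∨ c = False ∨ False = False
(((d → f) → d) ↔ (f → c)) ↔ (¬(((d → f) ↔ f) ↔ f) ∨ c) = True ↔ False = False
d ∨ ((((d → f) → d) ↔ (f → c)) ↔ (¬(((d → f) ↔ f) ↔ f) ∨ c)) = False ∨ False = False
((d → f) ↔ (f → d)) ⊕ (d ∨ ((((d → f) → d) ↔ (f → c)) ↔ (¬(((d → f) ↔ f) ↔ f) ∨ c))) = False ⊕ False = False
¬(f ⊕ c) ∨ (((d → f) ↔ (f → d)) ⊕ (d ∨ ((((d → f) → d) ↔ (f → c)) ↔ (¬(((d → f) ↔ f) ↔ f) ∨ c)))) = False ∨ False = False
(¬(f ⊕ c) ∨ (((d → f) ↔ (f → d)) ⊕ (d ∨ ((((d → f) → d) ↔ (f → c)) ↔ (¬(((d → f) ↔ f) ↔ f) ∨ c))))) → f = False → True = True

True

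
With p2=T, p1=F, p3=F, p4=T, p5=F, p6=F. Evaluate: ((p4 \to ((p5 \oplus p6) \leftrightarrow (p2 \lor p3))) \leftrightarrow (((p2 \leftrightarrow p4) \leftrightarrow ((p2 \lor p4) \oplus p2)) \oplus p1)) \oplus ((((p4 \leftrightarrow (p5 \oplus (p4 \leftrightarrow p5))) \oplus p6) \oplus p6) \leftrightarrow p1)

F

p5 \oplus p6 = F \oplus F = F
p2 \lor p3 = T \lor F = T
(p5 \oplus p6) \leftrightarrow (p2 \lor p3) = F \leftrightarrow T = F
p4 \to ((p5 \oplus p6) \leftrightarrow (p2 \lor p3)) = T \to F = F
p2 \leftrightarrow p4 = T \leftrightarrow T = T
p2 \lor p4 = T \lor T = T
(p2 \lor p4) \oplus p2 = T \oplus T = F
(p2 \leftrightarrow p4) \leftrightarrow ((p2 \lor p4) \oplus p2) = T \leftrightarrow F = F
((p2 \leftrightarrow p4) \leftrightarrow ((p2 \lor p4) \oplus p2)) \oplus p1 = F \oplus F = F
(p4 \to ((p5 \oplus p6) \leftrightarrow (p2 \lor p3))) \leftrightarrow (((p2 \leftrightarrow p4) \leftrightarrow ((p2 \lor p4) \oplus p2)) \oplus p1) = F \leftrightarrow F = T
p4 \leftrightarrow p5 = T \leftrightarrow F = F
p5 \oplus (p4 \leftrightarrow p5) = F \oplus F = F
p4 \leftrightarrow (p5 \oplus (p4 \leftrightarrow p5)) = T \leftrightarrow F = F
(p4 \leftrightarrow (p5 \oplus (p4 \leftrightarrow p5))) \oplus p6 = F \oplus F = F
((p4 \leftrightarrow (p5 \oplus (p4 \leftrightarrow p5))) \oplus p6) \oplus p6 = F \oplus F = F
(((p4 \leftrightarrow (p5 \oplus (p4 \leftrightarrow p5))) \oplus p6) \oplus p6) \leftrightarrow p1 = F \leftrightarrow F = T
((p4 \to ((p5 \oplus p6) \leftrightarrow (p2 \lor p3))) \leftrightarrow (((p2 \leftrightarrow p4) \leftrightarrow ((p2 \lor p4) \oplus p2)) \oplus p1)) \oplus ((((p4 \leftrightarrow (p5 \oplus (p4 \leftrightarrow p5))) \oplus p6) \oplus p6) \leftrightarrow p1) = T \oplus T = F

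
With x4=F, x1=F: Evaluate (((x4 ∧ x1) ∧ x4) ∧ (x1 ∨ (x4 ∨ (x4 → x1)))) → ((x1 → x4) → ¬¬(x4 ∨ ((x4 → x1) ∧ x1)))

T

x4 ∧ x1 = F ∧ F = F
(x4 ∧ x1) ∧ x4 = F ∧ F = F
x4 → x1 = F → F = T
x4 ∨ (x4 → x1) = F ∨ T = T
x1 ∨ (x4 ∨ (x4 → x1)) = F ∨ T = T
((x4 ∧ x1) ∧ x4) ∧ (x1 ∨ (x4 ∨ (x4 → x1))) = F ∧ T = F
x1 → x4 = F → F = T
x4 → x1 = F → F = T
(x4 → x1) ∧ x1 = T ∧ F = F
x4 ∨ ((x4 → x1) ∧ x1) = F ∨ F = F
¬(x4 ∨ ((x4 → x1) ∧ x1)) = ¬F = T
¬¬(x4 ∨ ((x4 → x1) ∧ x1)) = ¬T = F
(x1 → x4) → ¬¬(x4 ∨ ((x4 → x1) ∧ x1)) = T → F = F
(((x4 ∧ x1) ∧ x4) ∧ (x1 ∨ (x4 ∨ (x4 → x1)))) → ((x1 → x4) → ¬¬(x4 ∨ ((x4 → x1) ∧ x1))) = F → F = T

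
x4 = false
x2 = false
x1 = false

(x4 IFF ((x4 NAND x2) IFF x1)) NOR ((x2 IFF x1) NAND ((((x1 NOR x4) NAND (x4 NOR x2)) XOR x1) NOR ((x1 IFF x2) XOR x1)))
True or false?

x4 NAND x2 = false NAND false = true
(x4 NAND x2) IFF x1 = true IFF false = false
x4 IFF ((x4 NAND x2) IFF x1) = false IFF false = true
x2 IFF x1 = false IFF false = true
x1 NOR x4 = false NOR false = true
x4 NOR x2 = false NOR false = true
(x1 NOR x4) NAND (x4 NOR x2) = true NAND true = false
((x1 NOR x4) NAND (x4 NOR x2)) XOR x1 = false XOR false = false
x1 IFF x2 = false IFF false = true
(x1 IFF x2) XOR x1 = true XOR false = true
(((x1 NOR x4) NAND (x4 NOR x2)) XOR x1) NOR ((x1 IFF x2) XOR x1) = false NOR true = false
(x2 IFF x1) NAND ((((x1 NOR x4) NAND (x4 NOR x2)) XOR x1) NOR ((x1 IFF x2) XOR x1)) = true NAND false = true
(x4 IFF ((x4 NAND x2) IFF x1)) NOR ((x2 IFF x1) NAND ((((x1 NOR x4) NAND (x4 NOR x2)) XOR x1) NOR ((x1 IFF x2) XOR x1))) = true NOR true = false

false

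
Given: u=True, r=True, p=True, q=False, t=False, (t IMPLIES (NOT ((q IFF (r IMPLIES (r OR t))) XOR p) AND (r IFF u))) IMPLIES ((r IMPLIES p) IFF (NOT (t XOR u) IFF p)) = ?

False

r OR t = True OR False = True
r IMPLIES (r OR t) = True IMPLIES True = True
q IFF (r IMPLIES (r OR t)) = False IFF True = False
(q IFF (r IMPLIES (r OR t))) XOR p = False XOR True = True
NOT ((q IFF (r IMPLIES (r OR t))) XOR p) = NOT True = False
r IFF u = True IFF True = True
NOT ((q IFF (r IMPLIES (r OR t))) XOR p) AND (r IFF u) = False AND True = False
t IMPLIES (NOT ((q IFF (r IMPLIES (r OR t))) XOR p) AND (r IFF u)) = False IMPLIES False = True
r IMPLIES p = True IMPLIES True = True
t XOR u = False XOR True = True
NOT (t XOR u) = NOT True = False
NOT (t XOR u) IFF p = False IFF True = False
(r IMPLIES p) IFF (NOT (t XOR u) IFF p) = True IFF False = False
(t IMPLIES (NOT ((q IFF (r IMPLIES (r OR t))) XOR p) AND (r IFF u))) IMPLIES ((r IMPLIES p) IFF (NOT (t XOR u) IFF p)) = True IMPLIES False = False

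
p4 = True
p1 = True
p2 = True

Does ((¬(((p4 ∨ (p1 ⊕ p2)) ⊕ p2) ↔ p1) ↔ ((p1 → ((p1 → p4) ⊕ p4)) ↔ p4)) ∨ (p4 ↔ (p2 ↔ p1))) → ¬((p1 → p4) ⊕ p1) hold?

Substituting p4=True, p1=True, p2=True:
p1 ⊕ p2 = True ⊕ True = False
p4 ∨ (p1 ⊕ p2) = True ∨ False = True
(p4 ∨ (p1 ⊕ p2)) ⊕ p2 = True ⊕ True = False
((p4 ∨ (p1 ⊕ p2)) ⊕ p2) ↔ p1 = False ↔ True = False
¬(((p4 ∨ (p1 ⊕ p2)) ⊕ p2) ↔ p1) = ¬False = True
p1 → p4 = True → True = True
(p1 → p4) ⊕ p4 = True ⊕ True = False
p1 → ((p1 → p4) ⊕ p4) = True → False = False
(p1 → ((p1 → p4) ⊕ p4)) ↔ p4 = False ↔ True = False
¬(((p4 ∨ (p1 ⊕ p2)) ⊕ p2) ↔ p1) ↔ ((p1 → ((p1 → p4) ⊕ p4)) ↔ p4) = True ↔ False = False
p2 ↔ p1 = True ↔ True = True
p4 ↔ (p2 ↔ p1) = True ↔ True = True
(¬(((p4 ∨ (p1 ⊕ p2)) ⊕ p2) ↔ p1) ↔ ((p1 → ((p1 → p4) ⊕ p4)) ↔ p4)) ∨ (p4 ↔ (p2 ↔ p1)) = False ∨ True = True
p1 → p4 = True → True = True
(p1 → p4) ⊕ p1 = True ⊕ True = False
¬((p1 → p4) ⊕ p1) = ¬False = True
((¬(((p4 ∨ (p1 ⊕ p2)) ⊕ p2) ↔ p1) ↔ ((p1 → ((p1 → p4) ⊕ p4)) ↔ p4)) ∨ (p4 ↔ (p2 ↔ p1))) → ¬((p1 → p4) ⊕ p1) = True → True = True

True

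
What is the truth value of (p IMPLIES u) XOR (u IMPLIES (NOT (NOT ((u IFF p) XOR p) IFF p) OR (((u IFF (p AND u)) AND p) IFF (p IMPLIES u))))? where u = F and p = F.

F

p IMPLIES u = F IMPLIES F = T
u IFF p = F IFF F = T
(u IFF p) XOR p = T XOR F = T
NOT ((u IFF p) XOR p) = NOT T = F
NOT ((u IFF p) XOR p) IFF p = F IFF F = T
NOT (NOT ((u IFF p) XOR p) IFF p) = NOT T = F
p AND u = F AND F = F
u IFF (p AND u) = F IFF F = T
(u IFF (p AND u)) AND p = T AND F = F
p IMPLIES u = F IMPLIES F = T
((u IFF (p AND u)) AND p) IFF (p IMPLIES u) = F IFF T = F
NOT (NOT ((u IFF p) XOR p) IFF p) OR (((u IFF (p AND u)) AND p) IFF (p IMPLIES u)) = F OR F = F
u IMPLIES (NOT (NOT ((u IFF p) XOR p) IFF p) OR (((u IFF (p AND u)) AND p) IFF (p IMPLIES u))) = F IMPLIES F = T
(p IMPLIES u) XOR (u IMPLIES (NOT (NOT ((u IFF p) XOR p) IFF p) OR (((u IFF (p AND u)) AND p) IFF (p IMPLIES u)))) = T XOR T = F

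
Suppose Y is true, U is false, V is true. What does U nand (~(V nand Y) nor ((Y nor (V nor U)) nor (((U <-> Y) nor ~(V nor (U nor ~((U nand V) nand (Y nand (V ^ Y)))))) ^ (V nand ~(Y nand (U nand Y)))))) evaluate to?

V nand Y = True nand True = False
~(V nand Y) = ~False = True
V nor U = True nor False = False
Y nor (V nor U) = True nor False = False
U <-> Y = False <-> True = False
U nand V = False nand True = True
V ^ Y = True ^ True = False
Y nand (V ^ Y) = True nand False = True
(U nand V) nand (Y nand (V ^ Y)) = True nand True = False
~((U nand V) nand (Y nand (V ^ Y))) = ~False = True
U nor ~((U nand V) nand (Y nand (V ^ Y))) = False nor True = False
V nor (U nor ~((U nand V) nand (Y nand (V ^ Y)))) = True nor False = False
~(V nor (U nor ~((U nand V) nand (Y nand (V ^ Y))))) = ~False = True
(U <-> Y) nor ~(V nor (U nor ~((U nand V) nand (Y nand (V ^ Y))))) = False nor True = False
U nand Y = False nand True = True
Y nand (U nand Y) = True nand True = False
~(Y nand (U nand Y)) = ~False = True
V nand ~(Y nand (U nand Y)) = True nand True = False
((U <-> Y) nor ~(V nor (U nor ~((U nand V) nand (Y nand (V ^ Y)))))) ^ (V nand ~(Y nand (U nand Y))) = False ^ False = False
(Y nor (V nor U)) nor (((U <-> Y) nor ~(V nor (U nor ~((U nand V) nand (Y nand (V ^ Y)))))) ^ (V nand ~(Y nand (U nand Y)))) = False nor False = True
~(V nand Y) nor ((Y nor (V nor U)) nor (((U <-> Y) nor ~(V nor (U nor ~((U nand V) nand (Y nand (V ^ Y)))))) ^ (V nand ~(Y nand (U nand Y))))) = True nor True = False
U nand (~(V nand Y) nor ((Y nor (V nor U)) nor (((U <-> Y) nor ~(V nor (U nor ~((U nand V) nand (Y nand (V ^ Y)))))) ^ (V nand ~(Y nand (U nand Y)))))) = False nand False = True

True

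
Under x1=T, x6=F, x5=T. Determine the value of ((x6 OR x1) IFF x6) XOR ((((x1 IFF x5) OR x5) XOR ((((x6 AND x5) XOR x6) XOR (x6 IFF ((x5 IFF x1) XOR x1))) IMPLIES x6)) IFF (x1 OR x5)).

x6 OR x1 = F OR T = T
(x6 OR x1) IFF x6 = T IFF F = F
x1 IFF x5 = T IFF T = T
(x1 IFF x5) OR x5 = T OR T = T
x6 AND x5 = F AND T = F
(x6 AND x5) XOR x6 = F XOR F = F
x5 IFF x1 = T IFF T = T
(x5 IFF x1) XOR x1 = T XOR T = F
x6 IFF ((x5 IFF x1) XOR x1) = F IFF F = T
((x6 AND x5) XOR x6) XOR (x6 IFF ((x5 IFF x1) XOR x1)) = F XOR T = T
(((x6 AND x5) XOR x6) XOR (x6 IFF ((x5 IFF x1) XOR x1))) IMPLIES x6 = T IMPLIES F = F
((x1 IFF x5) OR x5) XOR ((((x6 AND x5) XOR x6) XOR (x6 IFF ((x5 IFF x1) XOR x1))) IMPLIES x6) = T XOR F = T
x1 OR x5 = T OR T = T
(((x1 IFF x5) OR x5) XOR ((((x6 AND x5) XOR x6) XOR (x6 IFF ((x5 IFF x1) XOR x1))) IMPLIES x6)) IFF (x1 OR x5) = T IFF T = T
((x6 OR x1) IFF x6) XOR ((((x1 IFF x5) OR x5) XOR ((((x6 AND x5) XOR x6) XOR (x6 IFF ((x5 IFF x1) XOR x1))) IMPLIES x6)) IFF (x1 OR x5)) = F XOR T = T

T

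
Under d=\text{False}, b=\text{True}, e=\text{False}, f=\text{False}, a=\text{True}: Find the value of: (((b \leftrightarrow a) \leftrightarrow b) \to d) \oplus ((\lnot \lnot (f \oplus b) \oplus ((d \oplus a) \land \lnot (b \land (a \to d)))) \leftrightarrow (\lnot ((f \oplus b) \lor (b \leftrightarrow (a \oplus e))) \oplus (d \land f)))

b \leftrightarrow a = \text{True} \leftrightarrow \text{True} = \text{True}
(b \leftrightarrow a) \leftrightarrow b = \text{True} \leftrightarrow \text{True} = \text{True}
((b \leftrightarrow a) \leftrightarrow b) \to d = \text{True} \to \text{False} = \text{False}
f \oplus b = \text{False} \oplus \text{True} = \text{True}
\lnot (f \oplus b) = \lnot \text{True} = \text{False}
\lnot \lnot (f \oplus b) = \lnot \text{False} = \text{True}
d \oplus a = \text{False} \oplus \text{True} = \text{True}
a \to d = \text{True} \to \text{False} = \text{False}
b \land (a \to d) = \text{True} \land \text{False} = \text{False}
\lnot (b \land (a \to d)) = \lnot \text{False} = \text{True}
(d \oplus a) \land \lnot (b \land (a \to d)) = \text{True} \land \text{True} = \text{True}
\lnot \lnot (f \oplus b) \oplus ((d \oplus a) \land \lnot (b \land (a \to d))) = \text{True} \oplus \text{True} = \text{False}
f \oplus b = \text{False} \oplus \text{True} = \text{True}
a \oplus e = \text{True} \oplus \text{False} = \text{True}
b \leftrightarrow (a \oplus e) = \text{True} \leftrightarrow \text{True} = \text{True}
(f \oplus b) \lor (b \leftrightarrow (a \oplus e)) = \text{True} \lor \text{True} = \text{True}
\lnot ((f \oplus b) \lor (b \leftrightarrow (a \oplus e))) = \lnot \text{True} = \text{False}
d \land f = \text{False} \land \text{False} = \text{False}
\lnot ((f \oplus b) \lor (b \leftrightarrow (a \oplus e))) \oplus (d \land f) = \text{False} \oplus \text{False} = \text{False}
(\lnot \lnot (f \oplus b) \oplus ((d \oplus a) \land \lnot (b \land (a \to d)))) \leftrightarrow (\lnot ((f \oplus b) \lor (b \leftrightarrow (a \oplus e))) \oplus (d \land f)) = \text{False} \leftrightarrow \text{False} = \text{True}
(((b \leftrightarrow a) \leftrightarrow b) \to d) \oplus ((\lnot \lnot (f \oplus b) \oplus ((d \oplus a) \land \lnot (b \land (a \to d)))) \leftrightarrow (\lnot ((f \oplus b) \lor (b \leftrightarrow (a \oplus e))) \oplus (d \land f))) = \text{False} \oplus \text{True} = \text{True}

\text{True}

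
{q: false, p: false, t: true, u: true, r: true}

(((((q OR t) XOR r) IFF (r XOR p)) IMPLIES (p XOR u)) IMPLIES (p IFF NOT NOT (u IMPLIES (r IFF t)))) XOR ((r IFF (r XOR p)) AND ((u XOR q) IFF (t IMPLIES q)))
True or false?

q OR t = false OR true = true
(q OR t) XOR r = true XOR true = false
r XOR p = true XOR false = true
((q OR t) XOR r) IFF (r XOR p) = false IFF true = false
p XOR u = false XOR true = true
(((q OR t) XOR r) IFF (r XOR p)) IMPLIES (p XOR u) = false IMPLIES true = true
r IFF t = true IFF true = true
u IMPLIES (r IFF t) = true IMPLIES true = true
NOT (u IMPLIES (r IFF t)) = NOT true = false
NOT NOT (u IMPLIES (r IFF t)) = NOT false = true
p IFF NOT NOT (u IMPLIES (r IFF t)) = false IFF true = false
((((q OR t) XOR r) IFF (r XOR p)) IMPLIES (p XOR u)) IMPLIES (p IFF NOT NOT (u IMPLIES (r IFF t))) = true IMPLIES false = false
r XOR p = true XOR false = true
r IFF (r XOR p) = true IFF true = true
u XOR q = true XOR false = true
t IMPLIES q = true IMPLIES false = false
(u XOR q) IFF (t IMPLIES q) = true IFF false = false
(r IFF (r XOR p)) AND ((u XOR q) IFF (t IMPLIES q)) = true AND false = false
(((((q OR t) XOR r) IFF (r XOR p)) IMPLIES (p XOR u)) IMPLIES (p IFF NOT NOT (u IMPLIES (r IFF t)))) XOR ((r IFF (r XOR p)) AND ((u XOR q) IFF (t IMPLIES q))) = false XOR false = false

false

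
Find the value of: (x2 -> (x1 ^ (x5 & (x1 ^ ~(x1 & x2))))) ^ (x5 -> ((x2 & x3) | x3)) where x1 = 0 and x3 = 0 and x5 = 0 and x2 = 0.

x1 & x2 = 0 & 0 = 0
~(x1 & x2) = ~0 = 1
x1 ^ ~(x1 & x2) = 0 ^ 1 = 1
x5 & (x1 ^ ~(x1 & x2)) = 0 & 1 = 0
x1 ^ (x5 & (x1 ^ ~(x1 & x2))) = 0 ^ 0 = 0
x2 -> (x1 ^ (x5 & (x1 ^ ~(x1 & x2)))) = 0 -> 0 = 1
x2 & x3 = 0 & 0 = 0
(x2 & x3) | x3 = 0 | 0 = 0
x5 -> ((x2 & x3) | x3) = 0 -> 0 = 1
(x2 -> (x1 ^ (x5 & (x1 ^ ~(x1 & x2))))) ^ (x5 -> ((x2 & x3) | x3)) = 1 ^ 1 = 0

0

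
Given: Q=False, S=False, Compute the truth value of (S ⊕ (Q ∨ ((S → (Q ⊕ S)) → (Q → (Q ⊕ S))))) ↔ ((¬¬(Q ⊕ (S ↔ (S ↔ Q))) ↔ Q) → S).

Q ⊕ S = False ⊕ False = False
S → (Q ⊕ S) = False → False = True
Q ⊕ S = False ⊕ False = False
Q → (Q ⊕ S) = False → False = True
(S → (Q ⊕ S)) → (Q → (Q ⊕ S)) = True → True = True
Q ∨ ((S → (Q ⊕ S)) → (Q → (Q ⊕ S))) = False ∨ True = True
S ⊕ (Q ∨ ((S → (Q ⊕ S)) → (Q → (Q ⊕ S)))) = False ⊕ True = True
S ↔ Q = False ↔ False = True
S ↔ (S ↔ Q) = False ↔ True = False
Q ⊕ (S ↔ (S ↔ Q)) = False ⊕ False = False
¬(Q ⊕ (S ↔ (S ↔ Q))) = ¬False = True
¬¬(Q ⊕ (S ↔ (S ↔ Q))) = ¬True = False
¬¬(Q ⊕ (S ↔ (S ↔ Q))) ↔ Q = False ↔ False = True
(¬¬(Q ⊕ (S ↔ (S ↔ Q))) ↔ Q) → S = True → False = False
(S ⊕ (Q ∨ ((S → (Q ⊕ S)) → (Q → (Q ⊕ S))))) ↔ ((¬¬(Q ⊕ (S ↔ (S ↔ Q))) ↔ Q) → S) = True ↔ False = False

False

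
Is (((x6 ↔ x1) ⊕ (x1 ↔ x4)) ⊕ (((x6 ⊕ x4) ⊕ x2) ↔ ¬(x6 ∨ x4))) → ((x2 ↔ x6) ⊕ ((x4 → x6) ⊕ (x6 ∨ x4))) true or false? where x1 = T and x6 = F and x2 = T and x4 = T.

x6 ↔ x1 = F ↔ T = F
x1 ↔ x4 = T ↔ T = T
(x6 ↔ x1) ⊕ (x1 ↔ x4) = F ⊕ T = T
x6 ⊕ x4 = F ⊕ T = T
(x6 ⊕ x4) ⊕ x2 = T ⊕ T = F
x6 ∨ x4 = F ∨ T = T
¬(x6 ∨ x4) = ¬T = F
((x6 ⊕ x4) ⊕ x2) ↔ ¬(x6 ∨ x4) = F ↔ F = T
((x6 ↔ x1) ⊕ (x1 ↔ x4)) ⊕ (((x6 ⊕ x4) ⊕ x2) ↔ ¬(x6 ∨ x4)) = T ⊕ T = F
x2 ↔ x6 = T ↔ F = F
x4 → x6 = T → F = F
x6 ∨ x4 = F ∨ T = T
(x4 → x6) ⊕ (x6 ∨ x4) = F ⊕ T = T
(x2 ↔ x6) ⊕ ((x4 → x6) ⊕ (x6 ∨ x4)) = F ⊕ T = T
(((x6 ↔ x1) ⊕ (x1 ↔ x4)) ⊕ (((x6 ⊕ x4) ⊕ x2) ↔ ¬(x6 ∨ x4))) → ((x2 ↔ x6) ⊕ ((x4 → x6) ⊕ (x6 ∨ x4))) = F → T = T

T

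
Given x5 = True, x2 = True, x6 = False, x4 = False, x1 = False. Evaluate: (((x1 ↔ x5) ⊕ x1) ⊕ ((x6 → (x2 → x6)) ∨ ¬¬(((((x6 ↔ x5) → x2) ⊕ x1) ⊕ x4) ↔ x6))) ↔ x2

x1 ↔ x5 = False ↔ True = False
(x1 ↔ x5) ⊕ x1 = False ⊕ False = False
x2 → x6 = True → False = False
x6 → (x2 → x6) = False → False = True
x6 ↔ x5 = False ↔ True = False
(x6 ↔ x5) → x2 = False → True = True
((x6 ↔ x5) → x2) ⊕ x1 = True ⊕ False = True
(((x6 ↔ x5) → x2) ⊕ x1) ⊕ x4 = True ⊕ False = True
((((x6 ↔ x5) → x2) ⊕ x1) ⊕ x4) ↔ x6 = True ↔ False = False
¬(((((x6 ↔ x5) → x2) ⊕ x1) ⊕ x4) ↔ x6) = ¬False = True
¬¬(((((x6 ↔ x5) → x2) ⊕ x1) ⊕ x4) ↔ x6) = ¬True = False
(x6 → (x2 → x6)) ∨ ¬¬(((((x6 ↔ x5) → x2) ⊕ x1) ⊕ x4) ↔ x6) = True ∨ False = True
((x1 ↔ x5) ⊕ x1) ⊕ ((x6 → (x2 → x6)) ∨ ¬¬(((((x6 ↔ x5) → x2) ⊕ x1) ⊕ x4) ↔ x6)) = False ⊕ True = True
(((x1 ↔ x5) ⊕ x1) ⊕ ((x6 → (x2 → x6)) ∨ ¬¬(((((x6 ↔ x5) → x2) ⊕ x1) ⊕ x4) ↔ x6))) ↔ x2 = True ↔ True = True

True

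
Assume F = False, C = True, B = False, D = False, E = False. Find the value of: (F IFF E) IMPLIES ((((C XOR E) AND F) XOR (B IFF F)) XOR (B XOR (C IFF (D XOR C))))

Substituting F=False, C=True, B=False, D=False, E=False:
F IFF E = False IFF False = True
C XOR E = True XOR False = True
(C XOR E) AND F = True AND False = False
B IFF F = False IFF False = True
((C XOR E) AND F) XOR (B IFF F) = False XOR True = True
D XOR C = False XOR True = True
C IFF (D XOR C) = True IFF True = True
B XOR (C IFF (D XOR C)) = False XOR True = True
(((C XOR E) AND F) XOR (B IFF F)) XOR (B XOR (C IFF (D XOR C))) = True XOR True = False
(F IFF E) IMPLIES ((((C XOR E) AND F) XOR (B IFF F)) XOR (B XOR (C IFF (D XOR C)))) = True IMPLIES False = False

False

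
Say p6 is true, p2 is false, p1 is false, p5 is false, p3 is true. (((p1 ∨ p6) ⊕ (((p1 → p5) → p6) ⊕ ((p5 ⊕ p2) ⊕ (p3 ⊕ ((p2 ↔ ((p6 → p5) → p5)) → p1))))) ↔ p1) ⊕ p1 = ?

Substituting p6=T, p2=F, p1=F, p5=F, p3=T:
p1 ∨ p6 = F ∨ T = T
p1 → p5 = F → F = T
(p1 → p5) → p6 = T → T = T
p5 ⊕ p2 = F ⊕ F = F
p6 → p5 = T → F = F
(p6 → p5) → p5 = F → F = T
p2 ↔ ((p6 → p5) → p5) = F ↔ T = F
(p2 ↔ ((p6 → p5) → p5)) → p1 = F → F = T
p3 ⊕ ((p2 ↔ ((p6 → p5) → p5)) → p1) = T ⊕ T = F
(p5 ⊕ p2) ⊕ (p3 ⊕ ((p2 ↔ ((p6 → p5) → p5)) → p1)) = F ⊕ F = F
((p1 → p5) → p6) ⊕ ((p5 ⊕ p2) ⊕ (p3 ⊕ ((p2 ↔ ((p6 → p5) → p5)) → p1))) = T ⊕ F = T
(p1 ∨ p6) ⊕ (((p1 → p5) → p6) ⊕ ((p5 ⊕ p2) ⊕ (p3 ⊕ ((p2 ↔ ((p6 → p5) → p5)) → p1)))) = T ⊕ T = F
((p1 ∨ p6) ⊕ (((p1 → p5) → p6) ⊕ ((p5 ⊕ p2) ⊕ (p3 ⊕ ((p2 ↔ ((p6 → p5) → p5)) → p1))))) ↔ p1 = F ↔ F = T
(((p1 ∨ p6) ⊕ (((p1 → p5) → p6) ⊕ ((p5 ⊕ p2) ⊕ (p3 ⊕ ((p2 ↔ ((p6 → p5) → p5)) → p1))))) ↔ p1) ⊕ p1 = T ⊕ F = T

T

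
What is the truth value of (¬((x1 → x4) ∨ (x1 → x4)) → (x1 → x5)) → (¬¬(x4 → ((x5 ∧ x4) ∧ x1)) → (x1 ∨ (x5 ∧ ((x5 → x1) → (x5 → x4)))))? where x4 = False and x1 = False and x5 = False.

False

x1 → x4 = False → False = True
x1 → x4 = False → False = True
(x1 → x4) ∨ (x1 → x4) = True ∨ True = True
¬((x1 → x4) ∨ (x1 → x4)) = ¬True = False
x1 → x5 = False → False = True
¬((x1 → x4) ∨ (x1 → x4)) → (x1 → x5) = False → True = True
x5 ∧ x4 = False ∧ False = False
(x5 ∧ x4) ∧ x1 = False ∧ False = False
x4 → ((x5 ∧ x4) ∧ x1) = False → False = True
¬(x4 → ((x5 ∧ x4) ∧ x1)) = ¬True = False
¬¬(x4 → ((x5 ∧ x4) ∧ x1)) = ¬False = True
x5 → x1 = False → False = True
x5 → x4 = False → False = True
(x5 → x1) → (x5 → x4) = True → True = True
x5 ∧ ((x5 → x1) → (x5 → x4)) = False ∧ True = False
x1 ∨ (x5 ∧ ((x5 → x1) → (x5 → x4))) = False ∨ False = False
¬¬(x4 → ((x5 ∧ x4) ∧ x1)) → (x1 ∨ (x5 ∧ ((x5 → x1) → (x5 → x4)))) = True → False = False
(¬((x1 → x4) ∨ (x1 → x4)) → (x1 → x5)) → (¬¬(x4 → ((x5 ∧ x4) ∧ x1)) → (x1 ∨ (x5 ∧ ((x5 → x1) → (x5 → x4))))) = True → False = False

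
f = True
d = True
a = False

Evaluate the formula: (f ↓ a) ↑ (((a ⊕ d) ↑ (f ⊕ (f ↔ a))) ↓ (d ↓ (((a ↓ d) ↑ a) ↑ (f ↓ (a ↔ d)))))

True

f ↓ a = True ↓ False = False
a ⊕ d = False ⊕ True = True
f ↔ a = True ↔ False = False
f ⊕ (f ↔ a) = True ⊕ False = True
(a ⊕ d) ↑ (f ⊕ (f ↔ a)) = True ↑ True = False
a ↓ d = False ↓ True = False
(a ↓ d) ↑ a = False ↑ False = True
a ↔ d = False ↔ True = False
f ↓ (a ↔ d) = True ↓ False = False
((a ↓ d) ↑ a) ↑ (f ↓ (a ↔ d)) = True ↑ False = True
d ↓ (((a ↓ d) ↑ a) ↑ (f ↓ (a ↔ d))) = True ↓ True = False
((a ⊕ d) ↑ (f ⊕ (f ↔ a))) ↓ (d ↓ (((a ↓ d) ↑ a) ↑ (f ↓ (a ↔ d)))) = False ↓ False = True
(f ↓ a) ↑ (((a ⊕ d) ↑ (f ⊕ (f ↔ a))) ↓ (d ↓ (((a ↓ d) ↑ a) ↑ (f ↓ (a ↔ d))))) = False ↑ True = True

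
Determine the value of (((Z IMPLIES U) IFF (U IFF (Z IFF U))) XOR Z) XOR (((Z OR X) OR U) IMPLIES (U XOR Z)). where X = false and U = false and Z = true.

false

Z IMPLIES U = true IMPLIES false = false
Z IFF U = true IFF false = false
U IFF (Z IFF U) = false IFF false = true
(Z IMPLIES U) IFF (U IFF (Z IFF U)) = false IFF true = false
((Z IMPLIES U) IFF (U IFF (Z IFF U))) XOR Z = false XOR true = true
Z OR X = true OR false = true
(Z OR X) OR U = true OR false = true
U XOR Z = false XOR true = true
((Z OR X) OR U) IMPLIES (U XOR Z) = true IMPLIES true = true
(((Z IMPLIES U) IFF (U IFF (Z IFF U))) XOR Z) XOR (((Z OR X) OR U) IMPLIES (U XOR Z)) = true XOR true = false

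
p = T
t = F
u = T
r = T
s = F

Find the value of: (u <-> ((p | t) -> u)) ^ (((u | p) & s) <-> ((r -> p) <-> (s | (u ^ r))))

F

p | t = T | F = T
(p | t) -> u = T -> T = T
u <-> ((p | t) -> u) = T <-> T = T
u | p = T | T = T
(u | p) & s = T & F = F
r -> p = T -> T = T
u ^ r = T ^ T = F
s | (u ^ r) = F | F = F
(r -> p) <-> (s | (u ^ r)) = T <-> F = F
((u | p) & s) <-> ((r -> p) <-> (s | (u ^ r))) = F <-> F = T
(u <-> ((p | t) -> u)) ^ (((u | p) & s) <-> ((r -> p) <-> (s | (u ^ r)))) = T ^ T = F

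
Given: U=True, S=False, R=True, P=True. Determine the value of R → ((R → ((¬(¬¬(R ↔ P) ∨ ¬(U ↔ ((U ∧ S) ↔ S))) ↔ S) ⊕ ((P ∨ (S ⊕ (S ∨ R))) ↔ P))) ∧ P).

R ↔ P = True ↔ True = True
¬(R ↔ P) = ¬True = False
¬¬(R ↔ P) = ¬False = True
U ∧ S = True ∧ False = False
(U ∧ S) ↔ S = False ↔ False = True
U ↔ ((U ∧ S) ↔ S) = True ↔ True = True
¬(U ↔ ((U ∧ S) ↔ S)) = ¬True = False
¬¬(R ↔ P) ∨ ¬(U ↔ ((U ∧ S) ↔ S)) = True ∨ False = True
¬(¬¬(R ↔ P) ∨ ¬(U ↔ ((U ∧ S) ↔ S))) = ¬True = False
¬(¬¬(R ↔ P) ∨ ¬(U ↔ ((U ∧ S) ↔ S))) ↔ S = False ↔ False = True
S ∨ R = False ∨ True = True
S ⊕ (S ∨ R) = False ⊕ True = True
P ∨ (S ⊕ (S ∨ R)) = True ∨ True = True
(P ∨ (S ⊕ (S ∨ R))) ↔ P = True ↔ True = True
(¬(¬¬(R ↔ P) ∨ ¬(U ↔ ((U ∧ S) ↔ S))) ↔ S) ⊕ ((P ∨ (S ⊕ (S ∨ R))) ↔ P) = True ⊕ True = False
R → ((¬(¬¬(R ↔ P) ∨ ¬(U ↔ ((U ∧ S) ↔ S))) ↔ S) ⊕ ((P ∨ (S ⊕ (S ∨ R))) ↔ P)) = True → False = False
(R → ((¬(¬¬(R ↔ P) ∨ ¬(U ↔ ((U ∧ S) ↔ S))) ↔ S) ⊕ ((P ∨ (S ⊕ (S ∨ R))) ↔ P))) ∧ P = False ∧ True = False
R → ((R → ((¬(¬¬(R ↔ P) ∨ ¬(U ↔ ((U ∧ S) ↔ S))) ↔ S) ⊕ ((P ∨ (S ⊕ (S ∨ R))) ↔ P))) ∧ P) = True → False = False

False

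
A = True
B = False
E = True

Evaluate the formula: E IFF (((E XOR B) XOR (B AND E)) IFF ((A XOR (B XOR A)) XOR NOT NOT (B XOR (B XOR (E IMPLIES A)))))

E XOR B = True XOR False = True
B AND E = False AND True = False
(E XOR B) XOR (B AND E) = True XOR False = True
B XOR A = False XOR True = True
A XOR (B XOR A) = True XOR True = False
E IMPLIES A = True IMPLIES True = True
B XOR (E IMPLIES A) = False XOR True = True
B XOR (B XOR (E IMPLIES A)) = False XOR True = True
NOT (B XOR (B XOR (E IMPLIES A))) = NOT True = False
NOT NOT (B XOR (B XOR (E IMPLIES A))) = NOT False = True
(A XOR (B XOR A)) XOR NOT NOT (B XOR (B XOR (E IMPLIES A))) = False XOR True = True
((E XOR B) XOR (B AND E)) IFF ((A XOR (B XOR A)) XOR NOT NOT (B XOR (B XOR (E IMPLIES A)))) = True IFF True = True
E IFF (((E XOR B) XOR (B AND E)) IFF ((A XOR (B XOR A)) XOR NOT NOT (B XOR (B XOR (E IMPLIES A))))) = True IFF True = True

True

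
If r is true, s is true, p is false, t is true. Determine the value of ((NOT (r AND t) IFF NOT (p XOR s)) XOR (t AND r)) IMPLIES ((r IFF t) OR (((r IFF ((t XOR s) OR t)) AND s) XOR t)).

True

r AND t = True AND True = True
NOT (r AND t) = NOT True = False
p XOR s = False XOR True = True
NOT (p XOR s) = NOT True = False
NOT (r AND t) IFF NOT (p XOR s) = False IFF False = True
t AND r = True AND True = True
(NOT (r AND t) IFF NOT (p XOR s)) XOR (t AND r) = True XOR True = False
r IFF t = True IFF True = True
t XOR s = True XOR True = False
(t XOR s) OR t = False OR True = True
r IFF ((t XOR s) OR t) = True IFF True = True
(r IFF ((t XOR s) OR t)) AND s = True AND True = True
((r IFF ((t XOR s) OR t)) AND s) XOR t = True XOR True = False
(r IFF t) OR (((r IFF ((t XOR s) OR t)) AND s) XOR t) = True OR False = True
((NOT (r AND t) IFF NOT (p XOR s)) XOR (t AND r)) IMPLIES ((r IFF t) OR (((r IFF ((t XOR s) OR t)) AND s) XOR t)) = False IMPLIES True = True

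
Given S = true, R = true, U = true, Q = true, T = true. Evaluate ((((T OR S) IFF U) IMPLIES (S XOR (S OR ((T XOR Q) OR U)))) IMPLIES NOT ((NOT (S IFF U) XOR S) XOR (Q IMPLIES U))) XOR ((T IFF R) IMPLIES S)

false

T OR S = true OR true = true
(T OR S) IFF U = true IFF true = true
T XOR Q = true XOR true = false
(T XOR Q) OR U = false OR true = true
S OR ((T XOR Q) OR U) = true OR true = true
S XOR (S OR ((T XOR Q) OR U)) = true XOR true = false
((T OR S) IFF U) IMPLIES (S XOR (S OR ((T XOR Q) OR U))) = true IMPLIES false = false
S IFF U = true IFF true = true
NOT (S IFF U) = NOT true = false
NOT (S IFF U) XOR S = false XOR true = true
Q IMPLIES U = true IMPLIES true = true
(NOT (S IFF U) XOR S) XOR (Q IMPLIES U) = true XOR true = false
NOT ((NOT (S IFF U) XOR S) XOR (Q IMPLIES U)) = NOT false = true
(((T OR S) IFF U) IMPLIES (S XOR (S OR ((T XOR Q) OR U)))) IMPLIES NOT ((NOT (S IFF U) XOR S) XOR (Q IMPLIES U)) = false IMPLIES true = true
T IFF R = true IFF true = true
(T IFF R) IMPLIES S = true IMPLIES true = true
((((T OR S) IFF U) IMPLIES (S XOR (S OR ((T XOR Q) OR U)))) IMPLIES NOT ((NOT (S IFF U) XOR S) XOR (Q IMPLIES U))) XOR ((T IFF R) IMPLIES S) = true XOR true = false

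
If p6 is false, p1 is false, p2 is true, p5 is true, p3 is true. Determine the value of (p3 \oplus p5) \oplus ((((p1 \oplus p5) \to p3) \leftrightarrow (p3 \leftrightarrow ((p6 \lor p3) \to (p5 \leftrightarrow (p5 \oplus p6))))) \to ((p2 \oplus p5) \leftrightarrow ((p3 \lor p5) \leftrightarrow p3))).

\text{False}

p3 \oplus p5 = \text{True} \oplus \text{True} = \text{False}
p1 \oplus p5 = \text{False} \oplus \text{True} = \text{True}
(p1 \oplus p5) \to p3 = \text{True} \to \text{True} = \text{True}
p6 \lor p3 = \text{False} \lor \text{True} = \text{True}
p5 \oplus p6 = \text{True} \oplus \text{False} = \text{True}
p5 \leftrightarrow (p5 \oplus p6) = \text{True} \leftrightarrow \text{True} = \text{True}
(p6 \lor p3) \to (p5 \leftrightarrow (p5 \oplus p6)) = \text{True} \to \text{True} = \text{True}
p3 \leftrightarrow ((p6 \lor p3) \to (p5 \leftrightarrow (p5 \oplus p6))) = \text{True} \leftrightarrow \text{True} = \text{True}
((p1 \oplus p5) \to p3) \leftrightarrow (p3 \leftrightarrow ((p6 \lor p3) \to (p5 \leftrightarrow (p5 \oplus p6)))) = \text{True} \leftrightarrow \text{True} = \text{True}
p2 \oplus p5 = \text{True} \oplus \text{True} = \text{False}
p3 \lor p5 = \text{True} \lor \text{True} = \text{True}
(p3 \lor p5) \leftrightarrow p3 = \text{True} \leftrightarrow \text{True} = \text{True}
(p2 \oplus p5) \leftrightarrow ((p3 \lor p5) \leftrightarrow p3) = \text{False} \leftrightarrow \text{True} = \text{False}
(((p1 \oplus p5) \to p3) \leftrightarrow (p3 \leftrightarrow ((p6 \lor p3) \to (p5 \leftrightarrow (p5 \oplus p6))))) \to ((p2 \oplus p5) \leftrightarrow ((p3 \lor p5) \leftrightarrow p3)) = \text{True} \to \text{False} = \text{False}
(p3 \oplus p5) \oplus ((((p1 \oplus p5) \to p3) \leftrightarrow (p3 \leftrightarrow ((p6 \lor p3) \to (p5 \leftrightarrow (p5 \oplus p6))))) \to ((p2 \oplus p5) \leftrightarrow ((p3 \lor p5) \leftrightarrow p3))) = \text{False} \oplus \text{False} = \text{False}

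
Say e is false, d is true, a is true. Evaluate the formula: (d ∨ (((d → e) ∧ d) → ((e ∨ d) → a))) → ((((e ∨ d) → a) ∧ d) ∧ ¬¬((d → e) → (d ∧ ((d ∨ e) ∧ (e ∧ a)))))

T

d → e = T → F = F
(d → e) ∧ d = F ∧ T = F
e ∨ d = F ∨ T = T
(e ∨ d) → a = T → T = T
((d → e) ∧ d) → ((e ∨ d) → a) = F → T = T
d ∨ (((d → e) ∧ d) → ((e ∨ d) → a)) = T ∨ T = T
e ∨ d = F ∨ T = T
(e ∨ d) → a = T → T = T
((e ∨ d) → a) ∧ d = T ∧ T = T
d → e = T → F = F
d ∨ e = T ∨ F = T
e ∧ a = F ∧ T = F
(d ∨ e) ∧ (e ∧ a) = T ∧ F = F
d ∧ ((d ∨ e) ∧ (e ∧ a)) = T ∧ F = F
(d → e) → (d ∧ ((d ∨ e) ∧ (e ∧ a))) = F → F = T
¬((d → e) → (d ∧ ((d ∨ e) ∧ (e ∧ a)))) = ¬T = F
¬¬((d → e) → (d ∧ ((d ∨ e) ∧ (e ∧ a)))) = ¬F = T
(((e ∨ d) → a) ∧ d) ∧ ¬¬((d → e) → (d ∧ ((d ∨ e) ∧ (e ∧ a)))) = T ∧ T = T
(d ∨ (((d → e) ∧ d) → ((e ∨ d) → a))) → ((((e ∨ d) → a) ∧ d) ∧ ¬¬((d → e) → (d ∧ ((d ∨ e) ∧ (e ∧ a))))) = T → T = T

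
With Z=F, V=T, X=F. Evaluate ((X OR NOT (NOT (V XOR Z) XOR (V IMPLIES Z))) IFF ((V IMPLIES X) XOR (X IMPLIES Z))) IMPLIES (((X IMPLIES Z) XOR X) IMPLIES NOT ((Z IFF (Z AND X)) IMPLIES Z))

V XOR Z = T XOR F = T
NOT (V XOR Z) = NOT T = F
V IMPLIES Z = T IMPLIES F = F
NOT (V XOR Z) XOR (V IMPLIES Z) = F XOR F = F
NOT (NOT (V XOR Z) XOR (V IMPLIES Z)) = NOT F = T
X OR NOT (NOT (V XOR Z) XOR (V IMPLIES Z)) = F OR T = T
V IMPLIES X = T IMPLIES F = F
X IMPLIES Z = F IMPLIES F = T
(V IMPLIES X) XOR (X IMPLIES Z) = F XOR T = T
(X OR NOT (NOT (V XOR Z) XOR (V IMPLIES Z))) IFF ((V IMPLIES X) XOR (X IMPLIES Z)) = T IFF T = T
X IMPLIES Z = F IMPLIES F = T
(X IMPLIES Z) XOR X = T XOR F = T
Z AND X = F AND F = F
Z IFF (Z AND X) = F IFF F = T
(Z IFF (Z AND X)) IMPLIES Z = T IMPLIES F = F
NOT ((Z IFF (Z AND X)) IMPLIES Z) = NOT F = T
((X IMPLIES Z) XOR X) IMPLIES NOT ((Z IFF (Z AND X)) IMPLIES Z) = T IMPLIES T = T
((X OR NOT (NOT (V XOR Z) XOR (V IMPLIES Z))) IFF ((V IMPLIES X) XOR (X IMPLIES Z))) IMPLIES (((X IMPLIES Z) XOR X) IMPLIES NOT ((Z IFF (Z AND X)) IMPLIES Z)) = T IMPLIES T = T

T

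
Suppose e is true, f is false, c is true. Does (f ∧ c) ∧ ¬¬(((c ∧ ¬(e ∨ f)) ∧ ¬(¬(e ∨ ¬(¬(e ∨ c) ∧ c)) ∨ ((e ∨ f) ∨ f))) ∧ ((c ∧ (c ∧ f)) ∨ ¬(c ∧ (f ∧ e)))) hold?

f ∧ c = F ∧ T = F
e ∨ f = T ∨ F = T
¬(e ∨ f) = ¬T = F
c ∧ ¬(e ∨ f) = T ∧ F = F
e ∨ c = T ∨ T = T
¬(e ∨ c) = ¬T = F
¬(e ∨ c) ∧ c = F ∧ T = F
¬(¬(e ∨ c) ∧ c) = ¬F = T
e ∨ ¬(¬(e ∨ c) ∧ c) = T ∨ T = T
¬(e ∨ ¬(¬(e ∨ c) ∧ c)) = ¬T = F
e ∨ f = T ∨ F = T
(e ∨ f) ∨ f = T ∨ F = T
¬(e ∨ ¬(¬(e ∨ c) ∧ c)) ∨ ((e ∨ f) ∨ f) = F ∨ T = T
¬(¬(e ∨ ¬(¬(e ∨ c) ∧ c)) ∨ ((e ∨ f) ∨ f)) = ¬T = F
(c ∧ ¬(e ∨ f)) ∧ ¬(¬(e ∨ ¬(¬(e ∨ c) ∧ c)) ∨ ((e ∨ f) ∨ f)) = F ∧ F = F
c ∧ f = T ∧ F = F
c ∧ (c ∧ f) = T ∧ F = F
f ∧ e = F ∧ T = F
c ∧ (f ∧ e) = T ∧ F = F
¬(c ∧ (f ∧ e)) = ¬F = T
(c ∧ (c ∧ f)) ∨ ¬(c ∧ (f ∧ e)) = F ∨ T = T
((c ∧ ¬(e ∨ f)) ∧ ¬(¬(e ∨ ¬(¬(e ∨ c) ∧ c)) ∨ ((e ∨ f) ∨ f))) ∧ ((c ∧ (c ∧ f)) ∨ ¬(c ∧ (f ∧ e))) = F ∧ T = F
¬(((c ∧ ¬(e ∨ f)) ∧ ¬(¬(e ∨ ¬(¬(e ∨ c) ∧ c)) ∨ ((e ∨ f) ∨ f))) ∧ ((c ∧ (c ∧ f)) ∨ ¬(c ∧ (f ∧ e)))) = ¬F = T
¬¬(((c ∧ ¬(e ∨ f)) ∧ ¬(¬(e ∨ ¬(¬(e ∨ c) ∧ c)) ∨ ((e ∨ f) ∨ f))) ∧ ((c ∧ (c ∧ f)) ∨ ¬(c ∧ (f ∧ e)))) = ¬T = F
(f ∧ c) ∧ ¬¬(((c ∧ ¬(e ∨ f)) ∧ ¬(¬(e ∨ ¬(¬(e ∨ c) ∧ c)) ∨ ((e ∨ f) ∨ f))) ∧ ((c ∧ (c ∧ f)) ∨ ¬(c ∧ (f ∧ e)))) = F ∧ F = F

F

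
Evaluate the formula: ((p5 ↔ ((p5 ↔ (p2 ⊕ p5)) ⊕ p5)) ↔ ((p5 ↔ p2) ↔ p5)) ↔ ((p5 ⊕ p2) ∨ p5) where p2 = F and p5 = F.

Substituting p2=F, p5=F:
p2 ⊕ p5 = F ⊕ F = F
p5 ↔ (p2 ⊕ p5) = F ↔ F = T
(p5 ↔ (p2 ⊕ p5)) ⊕ p5 = T ⊕ F = T
p5 ↔ ((p5 ↔ (p2 ⊕ p5)) ⊕ p5) = F ↔ T = F
p5 ↔ p2 = F ↔ F = T
(p5 ↔ p2) ↔ p5 = T ↔ F = F
(p5 ↔ ((p5 ↔ (p2 ⊕ p5)) ⊕ p5)) ↔ ((p5 ↔ p2) ↔ p5) = F ↔ F = T
p5 ⊕ p2 = F ⊕ F = F
(p5 ⊕ p2) ∨ p5 = F ∨ F = F
((p5 ↔ ((p5 ↔ (p2 ⊕ p5)) ⊕ p5)) ↔ ((p5 ↔ p2) ↔ p5)) ↔ ((p5 ⊕ p2) ∨ p5) = T ↔ F = F

F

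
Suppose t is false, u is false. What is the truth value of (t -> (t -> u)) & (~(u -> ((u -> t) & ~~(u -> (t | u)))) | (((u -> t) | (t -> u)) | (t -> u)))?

t -> u = False -> False = True
t -> (t -> u) = False -> True = True
u -> t = False -> False = True
t | u = False | False = False
u -> (t | u) = False -> False = True
~(u -> (t | u)) = ~True = False
~~(u -> (t | u)) = ~False = True
(u -> t) & ~~(u -> (t | u)) = True & True = True
u -> ((u -> t) & ~~(u -> (t | u))) = False -> True = True
~(u -> ((u -> t) & ~~(u -> (t | u)))) = ~True = False
u -> t = False -> False = True
t -> u = False -> False = True
(u -> t) | (t -> u) = True | True = True
t -> u = False -> False = True
((u -> t) | (t -> u)) | (t -> u) = True | True = True
~(u -> ((u -> t) & ~~(u -> (t | u)))) | (((u -> t) | (t -> u)) | (t -> u)) = False | True = True
(t -> (t -> u)) & (~(u -> ((u -> t) & ~~(u -> (t | u)))) | (((u -> t) | (t -> u)) | (t -> u))) = True & True = True

True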